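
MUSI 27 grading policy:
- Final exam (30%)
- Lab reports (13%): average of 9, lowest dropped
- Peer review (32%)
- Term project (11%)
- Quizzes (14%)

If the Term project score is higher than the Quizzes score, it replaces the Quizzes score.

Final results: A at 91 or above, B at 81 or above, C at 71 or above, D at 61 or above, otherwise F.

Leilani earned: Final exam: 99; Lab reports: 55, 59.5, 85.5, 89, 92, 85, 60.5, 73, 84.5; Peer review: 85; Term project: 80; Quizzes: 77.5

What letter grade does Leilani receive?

Lab reports: drop 55 → average of remaining 8 = 629/8 = 78.625
Term project (80) > Quizzes (77.5), so Quizzes counts as 80.
Weighted total:
  Final exam 99 × 0.3 = 29.7
  Lab reports 78.625 × 0.13 = 10.22125
  Peer review 85 × 0.32 = 27.2
  Term project 80 × 0.11 = 8.8
  Quizzes 80 × 0.14 = 11.2
Sum = 87.12125
87.12125 is ≥ 81 and < 91 → B

B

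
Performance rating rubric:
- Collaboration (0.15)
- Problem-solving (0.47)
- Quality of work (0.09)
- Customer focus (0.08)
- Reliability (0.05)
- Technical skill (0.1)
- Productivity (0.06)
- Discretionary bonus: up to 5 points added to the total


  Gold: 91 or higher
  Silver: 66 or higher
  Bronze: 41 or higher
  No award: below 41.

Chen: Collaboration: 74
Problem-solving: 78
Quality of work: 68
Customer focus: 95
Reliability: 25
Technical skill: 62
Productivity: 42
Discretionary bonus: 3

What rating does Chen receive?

Silver

Weighted total:
  Collaboration 74 × 0.15 = 11.1
  Problem-solving 78 × 0.47 = 36.66
  Quality of work 68 × 0.09 = 6.12
  Customer focus 95 × 0.08 = 7.6
  Reliability 25 × 0.05 = 1.25
  Technical skill 62 × 0.1 = 6.2
  Productivity 42 × 0.06 = 2.52
Sum = 71.45
Discretionary bonus: 71.45 + 3 = 74.45
74.45 is ≥ 66 and < 91 → Silver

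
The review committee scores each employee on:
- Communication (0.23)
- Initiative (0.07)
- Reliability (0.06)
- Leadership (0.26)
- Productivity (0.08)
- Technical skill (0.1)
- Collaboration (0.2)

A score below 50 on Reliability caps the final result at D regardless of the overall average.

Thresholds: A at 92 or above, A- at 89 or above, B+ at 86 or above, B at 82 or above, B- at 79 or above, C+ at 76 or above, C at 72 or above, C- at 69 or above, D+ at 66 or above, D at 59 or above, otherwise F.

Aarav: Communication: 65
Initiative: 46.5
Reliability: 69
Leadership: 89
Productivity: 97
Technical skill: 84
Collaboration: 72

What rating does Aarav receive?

C+

Reliability score 69 ≥ 50: minimum met.
Weighted total:
  Communication 65 × 0.23 = 14.95
  Initiative 46.5 × 0.07 = 3.255
  Reliability 69 × 0.06 = 4.14
  Leadership 89 × 0.26 = 23.14
  Productivity 97 × 0.08 = 7.76
  Technical skill 84 × 0.1 = 8.4
  Collaboration 72 × 0.2 = 14.4
Sum = 76.045
76.045 is ≥ 76 and < 79 → C+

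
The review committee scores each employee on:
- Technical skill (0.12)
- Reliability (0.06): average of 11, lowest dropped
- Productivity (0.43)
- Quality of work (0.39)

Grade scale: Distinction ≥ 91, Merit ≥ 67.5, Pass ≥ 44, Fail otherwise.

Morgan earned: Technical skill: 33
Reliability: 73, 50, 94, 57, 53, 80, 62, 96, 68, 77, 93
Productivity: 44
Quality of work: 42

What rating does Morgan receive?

Fail

Reliability: drop 50 → average of remaining 10 = 753/10 = 75.3
Weighted total:
  Technical skill 33 × 0.12 = 3.96
  Reliability 75.3 × 0.06 = 4.518
  Productivity 44 × 0.43 = 18.92
  Quality of work 42 × 0.39 = 16.38
Sum = 43.778
43.778 < 44 → Fail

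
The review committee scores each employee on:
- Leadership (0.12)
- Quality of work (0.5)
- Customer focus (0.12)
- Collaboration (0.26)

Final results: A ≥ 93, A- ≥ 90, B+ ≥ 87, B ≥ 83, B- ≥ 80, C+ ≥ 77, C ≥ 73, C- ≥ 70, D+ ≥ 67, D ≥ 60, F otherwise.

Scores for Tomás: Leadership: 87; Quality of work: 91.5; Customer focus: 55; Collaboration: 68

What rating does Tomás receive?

Weighted total:
  Leadership 87 × 0.12 = 10.44
  Quality of work 91.5 × 0.5 = 45.75
  Customer focus 55 × 0.12 = 6.6
  Collaboration 68 × 0.26 = 17.68
Sum = 80.47
80.47 is ≥ 80 and < 83 → B-

B-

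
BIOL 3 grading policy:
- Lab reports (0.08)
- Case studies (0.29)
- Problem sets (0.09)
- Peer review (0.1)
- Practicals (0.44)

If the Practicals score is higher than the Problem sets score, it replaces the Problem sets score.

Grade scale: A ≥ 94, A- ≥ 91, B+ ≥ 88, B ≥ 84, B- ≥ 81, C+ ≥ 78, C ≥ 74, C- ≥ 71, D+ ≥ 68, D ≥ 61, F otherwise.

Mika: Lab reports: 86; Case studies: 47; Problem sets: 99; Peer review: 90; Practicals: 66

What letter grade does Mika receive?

Practicals (66) ≤ Problem sets (99), so Problem sets stays at 99.
Weighted total:
  Lab reports 86 × 0.08 = 6.88
  Case studies 47 × 0.29 = 13.63
  Problem sets 99 × 0.09 = 8.91
  Peer review 90 × 0.1 = 9
  Practicals 66 × 0.44 = 29.04
Sum = 67.46
67.46 is ≥ 61 and < 68 → D

D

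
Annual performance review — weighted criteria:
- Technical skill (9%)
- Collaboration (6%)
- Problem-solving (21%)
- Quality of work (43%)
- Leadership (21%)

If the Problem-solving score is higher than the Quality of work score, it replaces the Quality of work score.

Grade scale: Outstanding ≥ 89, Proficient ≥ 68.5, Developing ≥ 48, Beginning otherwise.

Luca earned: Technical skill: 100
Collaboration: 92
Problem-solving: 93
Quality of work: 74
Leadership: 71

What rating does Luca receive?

Problem-solving (93) > Quality of work (74), so Quality of work counts as 93.
Weighted total:
  Technical skill 100 × 0.09 = 9
  Collaboration 92 × 0.06 = 5.52
  Problem-solving 93 × 0.21 = 19.53
  Quality of work 93 × 0.43 = 39.99
  Leadership 71 × 0.21 = 14.91
Sum = 88.95
88.95 is ≥ 68.5 and < 89 → Proficient

Proficient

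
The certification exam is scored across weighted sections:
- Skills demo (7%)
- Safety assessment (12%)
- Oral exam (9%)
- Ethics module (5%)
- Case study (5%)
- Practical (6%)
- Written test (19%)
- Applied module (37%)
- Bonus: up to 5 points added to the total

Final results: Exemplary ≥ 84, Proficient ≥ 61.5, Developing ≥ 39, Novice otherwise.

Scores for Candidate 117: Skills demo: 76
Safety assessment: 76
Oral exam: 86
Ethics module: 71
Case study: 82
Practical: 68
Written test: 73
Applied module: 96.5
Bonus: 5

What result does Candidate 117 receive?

Weighted total:
  Skills demo 76 × 0.07 = 5.32
  Safety assessment 76 × 0.12 = 9.12
  Oral exam 86 × 0.09 = 7.74
  Ethics module 71 × 0.05 = 3.55
  Case study 82 × 0.05 = 4.1
  Practical 68 × 0.06 = 4.08
  Written test 73 × 0.19 = 13.87
  Applied module 96.5 × 0.37 = 35.705
Sum = 83.485
Bonus: 83.485 + 5 = 88.485
88.485 ≥ 84 → Exemplary

Exemplary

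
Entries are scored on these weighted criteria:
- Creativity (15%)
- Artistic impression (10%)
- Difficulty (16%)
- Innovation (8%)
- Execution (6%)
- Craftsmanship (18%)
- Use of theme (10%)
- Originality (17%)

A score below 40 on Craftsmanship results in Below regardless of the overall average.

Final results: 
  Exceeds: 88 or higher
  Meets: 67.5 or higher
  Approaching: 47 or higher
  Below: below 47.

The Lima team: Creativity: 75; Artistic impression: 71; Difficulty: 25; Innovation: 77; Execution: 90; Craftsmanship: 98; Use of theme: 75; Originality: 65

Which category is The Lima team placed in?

Craftsmanship score 98 ≥ 40: minimum met.
Weighted total:
  Creativity 75 × 0.15 = 11.25
  Artistic impression 71 × 0.1 = 7.1
  Difficulty 25 × 0.16 = 4
  Innovation 77 × 0.08 = 6.16
  Execution 90 × 0.06 = 5.4
  Craftsmanship 98 × 0.18 = 17.64
  Use of theme 75 × 0.1 = 7.5
  Originality 65 × 0.17 = 11.05
Sum = 70.1
70.1 is ≥ 67.5 and < 88 → Meets

Meets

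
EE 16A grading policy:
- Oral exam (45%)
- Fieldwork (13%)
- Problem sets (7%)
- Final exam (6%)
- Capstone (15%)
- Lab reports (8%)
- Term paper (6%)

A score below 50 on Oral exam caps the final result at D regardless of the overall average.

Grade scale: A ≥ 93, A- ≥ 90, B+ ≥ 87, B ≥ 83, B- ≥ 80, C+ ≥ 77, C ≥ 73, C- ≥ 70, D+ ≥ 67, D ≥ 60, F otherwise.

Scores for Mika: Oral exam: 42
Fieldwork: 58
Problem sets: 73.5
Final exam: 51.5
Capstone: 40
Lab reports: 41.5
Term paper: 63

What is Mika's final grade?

Oral exam score 42 < 50: minimum not met.
Weighted total:
  Oral exam 42 × 0.45 = 18.9
  Fieldwork 58 × 0.13 = 7.54
  Problem sets 73.5 × 0.07 = 5.145
  Final exam 51.5 × 0.06 = 3.09
  Capstone 40 × 0.15 = 6
  Lab reports 41.5 × 0.08 = 3.32
  Term paper 63 × 0.06 = 3.78
Sum = 47.775
47.775 would be F; cap at D applies → F.

F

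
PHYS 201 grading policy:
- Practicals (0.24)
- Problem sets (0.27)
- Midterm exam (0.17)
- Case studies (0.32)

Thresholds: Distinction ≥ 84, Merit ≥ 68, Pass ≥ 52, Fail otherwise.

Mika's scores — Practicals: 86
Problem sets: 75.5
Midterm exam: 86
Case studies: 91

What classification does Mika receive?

Weighted total:
  Practicals 86 × 0.24 = 20.64
  Problem sets 75.5 × 0.27 = 20.385
  Midterm exam 86 × 0.17 = 14.62
  Case studies 91 × 0.32 = 29.12
Sum = 84.765
84.765 ≥ 84 → Distinction

Distinction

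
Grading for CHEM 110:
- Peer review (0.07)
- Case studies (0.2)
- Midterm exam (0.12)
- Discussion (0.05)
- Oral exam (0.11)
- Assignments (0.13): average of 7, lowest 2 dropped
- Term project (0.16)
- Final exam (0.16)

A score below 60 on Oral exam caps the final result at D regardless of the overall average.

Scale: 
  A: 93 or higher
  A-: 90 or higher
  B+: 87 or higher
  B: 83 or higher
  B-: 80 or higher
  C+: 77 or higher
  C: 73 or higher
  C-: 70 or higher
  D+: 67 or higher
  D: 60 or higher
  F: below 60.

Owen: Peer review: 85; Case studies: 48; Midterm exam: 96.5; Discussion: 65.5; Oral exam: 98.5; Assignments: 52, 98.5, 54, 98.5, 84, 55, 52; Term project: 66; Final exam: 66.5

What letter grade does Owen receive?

C-

Assignments: drop 52, 52 → average of remaining 5 = 390/5 = 78
Oral exam score 98.5 ≥ 60: minimum met.
Weighted total:
  Peer review 85 × 0.07 = 5.95
  Case studies 48 × 0.2 = 9.6
  Midterm exam 96.5 × 0.12 = 11.58
  Discussion 65.5 × 0.05 = 3.275
  Oral exam 98.5 × 0.11 = 10.835
  Assignments 78 × 0.13 = 10.14
  Term project 66 × 0.16 = 10.56
  Final exam 66.5 × 0.16 = 10.64
Sum = 72.58
72.58 is ≥ 70 and < 73 → C-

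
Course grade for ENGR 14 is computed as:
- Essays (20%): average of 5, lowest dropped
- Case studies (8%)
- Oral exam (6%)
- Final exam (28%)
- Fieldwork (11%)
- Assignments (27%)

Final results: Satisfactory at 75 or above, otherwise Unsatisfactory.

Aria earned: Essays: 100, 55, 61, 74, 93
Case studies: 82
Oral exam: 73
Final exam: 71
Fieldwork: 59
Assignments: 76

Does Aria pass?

Essays: drop 55 → average of remaining 4 = 328/4 = 82
Weighted total:
  Essays 82 × 0.2 = 16.4
  Case studies 82 × 0.08 = 6.56
  Oral exam 73 × 0.06 = 4.38
  Final exam 71 × 0.28 = 19.88
  Fieldwork 59 × 0.11 = 6.49
  Assignments 76 × 0.27 = 20.52
Sum = 74.23
74.23 < 75 → Unsatisfactory

Unsatisfactory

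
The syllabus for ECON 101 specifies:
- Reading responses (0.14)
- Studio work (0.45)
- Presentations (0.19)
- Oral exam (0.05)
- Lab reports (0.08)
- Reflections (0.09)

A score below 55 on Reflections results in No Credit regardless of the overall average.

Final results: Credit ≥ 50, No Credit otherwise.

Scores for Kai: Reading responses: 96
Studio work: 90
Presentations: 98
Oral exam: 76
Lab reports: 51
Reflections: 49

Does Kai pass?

No Credit

Reflections score 49 < 55: minimum not met.
Weighted total:
  Reading responses 96 × 0.14 = 13.44
  Studio work 90 × 0.45 = 40.5
  Presentations 98 × 0.19 = 18.62
  Oral exam 76 × 0.05 = 3.8
  Lab reports 51 × 0.08 = 4.08
  Reflections 49 × 0.09 = 4.41
Sum = 84.85
Because the Reflections minimum was not met, the result is No Credit.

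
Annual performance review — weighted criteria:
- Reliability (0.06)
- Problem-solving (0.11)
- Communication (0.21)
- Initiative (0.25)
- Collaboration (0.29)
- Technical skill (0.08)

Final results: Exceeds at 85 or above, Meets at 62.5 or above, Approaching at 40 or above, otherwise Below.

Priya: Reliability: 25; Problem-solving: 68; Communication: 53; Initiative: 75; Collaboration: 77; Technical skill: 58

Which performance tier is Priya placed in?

Meets

Weighted total:
  Reliability 25 × 0.06 = 1.5
  Problem-solving 68 × 0.11 = 7.48
  Communication 53 × 0.21 = 11.13
  Initiative 75 × 0.25 = 18.75
  Collaboration 77 × 0.29 = 22.33
  Technical skill 58 × 0.08 = 4.64
Sum = 65.83
65.83 is ≥ 62.5 and < 85 → Meets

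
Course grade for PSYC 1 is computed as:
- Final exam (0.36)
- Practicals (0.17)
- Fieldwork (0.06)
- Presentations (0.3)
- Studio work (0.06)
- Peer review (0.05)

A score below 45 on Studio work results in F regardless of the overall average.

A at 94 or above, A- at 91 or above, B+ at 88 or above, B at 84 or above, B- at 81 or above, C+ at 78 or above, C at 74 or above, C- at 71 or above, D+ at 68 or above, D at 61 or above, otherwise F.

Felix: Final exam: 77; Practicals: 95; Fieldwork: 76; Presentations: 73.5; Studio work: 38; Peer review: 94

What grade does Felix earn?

F

Studio work score 38 < 45: minimum not met.
Weighted total:
  Final exam 77 × 0.36 = 27.72
  Practicals 95 × 0.17 = 16.15
  Fieldwork 76 × 0.06 = 4.56
  Presentations 73.5 × 0.3 = 22.05
  Studio work 38 × 0.06 = 2.28
  Peer review 94 × 0.05 = 4.7
Sum = 77.46
Because the Studio work minimum was not met, the result is F.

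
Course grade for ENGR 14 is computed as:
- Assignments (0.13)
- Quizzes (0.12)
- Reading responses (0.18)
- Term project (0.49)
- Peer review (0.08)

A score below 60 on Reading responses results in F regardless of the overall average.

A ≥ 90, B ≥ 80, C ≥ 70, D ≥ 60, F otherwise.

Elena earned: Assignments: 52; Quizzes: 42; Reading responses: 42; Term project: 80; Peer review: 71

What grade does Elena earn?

Reading responses score 42 < 60: minimum not met.
Weighted total:
  Assignments 52 × 0.13 = 6.76
  Quizzes 42 × 0.12 = 5.04
  Reading responses 42 × 0.18 = 7.56
  Term project 80 × 0.49 = 39.2
  Peer review 71 × 0.08 = 5.68
Sum = 64.24
Because the Reading responses minimum was not met, the result is F.

F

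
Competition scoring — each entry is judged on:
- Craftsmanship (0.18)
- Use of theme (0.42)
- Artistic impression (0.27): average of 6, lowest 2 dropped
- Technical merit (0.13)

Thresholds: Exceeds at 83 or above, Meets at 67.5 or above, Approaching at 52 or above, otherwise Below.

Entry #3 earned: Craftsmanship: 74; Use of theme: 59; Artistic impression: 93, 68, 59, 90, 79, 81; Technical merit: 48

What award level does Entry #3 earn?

Artistic impression: drop 59, 68 → average of remaining 4 = 343/4 = 85.75
Weighted total:
  Craftsmanship 74 × 0.18 = 13.32
  Use of theme 59 × 0.42 = 24.78
  Artistic impression 85.75 × 0.27 = 23.1525
  Technical merit 48 × 0.13 = 6.24
Sum = 67.4925
67.4925 is ≥ 52 and < 67.5 → Approaching

Approaching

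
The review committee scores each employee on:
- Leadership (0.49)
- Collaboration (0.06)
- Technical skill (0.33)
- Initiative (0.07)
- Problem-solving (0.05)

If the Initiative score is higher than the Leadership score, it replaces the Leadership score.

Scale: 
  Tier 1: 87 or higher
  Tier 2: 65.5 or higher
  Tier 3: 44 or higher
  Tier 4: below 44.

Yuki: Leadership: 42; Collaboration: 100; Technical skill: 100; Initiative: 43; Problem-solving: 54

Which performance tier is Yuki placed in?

Initiative (43) > Leadership (42), so Leadership counts as 43.
Weighted total:
  Leadership 43 × 0.49 = 21.07
  Collaboration 100 × 0.06 = 6
  Technical skill 100 × 0.33 = 33
  Initiative 43 × 0.07 = 3.01
  Problem-solving 54 × 0.05 = 2.7
Sum = 65.78
65.78 is ≥ 65.5 and < 87 → Tier 2

Tier 2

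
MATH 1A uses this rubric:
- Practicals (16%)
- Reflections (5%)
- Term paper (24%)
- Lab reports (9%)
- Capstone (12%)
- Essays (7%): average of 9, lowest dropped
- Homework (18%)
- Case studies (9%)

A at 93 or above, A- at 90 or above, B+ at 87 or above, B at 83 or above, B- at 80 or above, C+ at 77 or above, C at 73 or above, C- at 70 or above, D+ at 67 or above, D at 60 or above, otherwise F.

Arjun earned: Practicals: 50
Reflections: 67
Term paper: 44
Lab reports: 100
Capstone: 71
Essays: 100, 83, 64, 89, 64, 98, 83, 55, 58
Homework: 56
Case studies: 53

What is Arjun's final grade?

F

Essays: drop 55 → average of remaining 8 = 639/8 = 79.875
Weighted total:
  Practicals 50 × 0.16 = 8
  Reflections 67 × 0.05 = 3.35
  Term paper 44 × 0.24 = 10.56
  Lab reports 100 × 0.09 = 9
  Capstone 71 × 0.12 = 8.52
  Essays 79.875 × 0.07 = 5.59125
  Homework 56 × 0.18 = 10.08
  Case studies 53 × 0.09 = 4.77
Sum = 59.87125
59.87125 < 60 → F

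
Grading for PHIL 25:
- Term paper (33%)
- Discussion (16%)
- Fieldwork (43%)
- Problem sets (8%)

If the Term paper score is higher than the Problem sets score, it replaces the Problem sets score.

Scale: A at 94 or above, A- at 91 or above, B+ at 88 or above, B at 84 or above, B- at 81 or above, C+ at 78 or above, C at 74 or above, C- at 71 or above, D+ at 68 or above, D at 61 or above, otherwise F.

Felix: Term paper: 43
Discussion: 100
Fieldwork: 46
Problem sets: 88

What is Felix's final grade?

F

Term paper (43) ≤ Problem sets (88), so Problem sets stays at 88.
Weighted total:
  Term paper 43 × 0.33 = 14.19
  Discussion 100 × 0.16 = 16
  Fieldwork 46 × 0.43 = 19.78
  Problem sets 88 × 0.08 = 7.04
Sum = 57.01
57.01 < 61 → F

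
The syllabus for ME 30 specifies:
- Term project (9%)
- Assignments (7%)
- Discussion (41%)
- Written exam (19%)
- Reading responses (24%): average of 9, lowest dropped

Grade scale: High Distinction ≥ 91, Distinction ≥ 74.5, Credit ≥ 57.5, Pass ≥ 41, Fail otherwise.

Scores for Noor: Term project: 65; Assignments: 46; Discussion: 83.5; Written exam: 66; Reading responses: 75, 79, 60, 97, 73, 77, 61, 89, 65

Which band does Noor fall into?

Credit

Reading responses: drop 60 → average of remaining 8 = 616/8 = 77
Weighted total:
  Term project 65 × 0.09 = 5.85
  Assignments 46 × 0.07 = 3.22
  Discussion 83.5 × 0.41 = 34.235
  Written exam 66 × 0.19 = 12.54
  Reading responses 77 × 0.24 = 18.48
Sum = 74.325
74.325 is ≥ 57.5 and < 74.5 → Credit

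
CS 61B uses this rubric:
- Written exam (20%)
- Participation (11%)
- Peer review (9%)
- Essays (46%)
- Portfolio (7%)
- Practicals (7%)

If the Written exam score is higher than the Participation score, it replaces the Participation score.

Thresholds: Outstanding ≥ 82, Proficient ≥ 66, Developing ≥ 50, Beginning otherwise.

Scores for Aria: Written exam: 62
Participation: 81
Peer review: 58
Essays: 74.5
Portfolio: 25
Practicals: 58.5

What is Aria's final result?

Proficient

Written exam (62) ≤ Participation (81), so Participation stays at 81.
Weighted total:
  Written exam 62 × 0.2 = 12.4
  Participation 81 × 0.11 = 8.91
  Peer review 58 × 0.09 = 5.22
  Essays 74.5 × 0.46 = 34.27
  Portfolio 25 × 0.07 = 1.75
  Practicals 58.5 × 0.07 = 4.095
Sum = 66.645
66.645 is ≥ 66 and < 82 → Proficient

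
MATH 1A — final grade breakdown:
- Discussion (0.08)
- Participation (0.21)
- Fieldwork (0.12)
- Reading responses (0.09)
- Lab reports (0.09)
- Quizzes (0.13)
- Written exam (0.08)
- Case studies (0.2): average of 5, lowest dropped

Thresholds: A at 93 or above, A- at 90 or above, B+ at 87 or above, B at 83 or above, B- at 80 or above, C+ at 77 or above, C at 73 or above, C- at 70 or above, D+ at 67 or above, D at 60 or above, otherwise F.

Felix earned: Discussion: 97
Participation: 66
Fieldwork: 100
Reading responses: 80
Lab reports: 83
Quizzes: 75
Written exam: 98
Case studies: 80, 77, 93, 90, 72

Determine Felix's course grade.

B-

Case studies: drop 72 → average of remaining 4 = 340/4 = 85
Weighted total:
  Discussion 97 × 0.08 = 7.76
  Participation 66 × 0.21 = 13.86
  Fieldwork 100 × 0.12 = 12
  Reading responses 80 × 0.09 = 7.2
  Lab reports 83 × 0.09 = 7.47
  Quizzes 75 × 0.13 = 9.75
  Written exam 98 × 0.08 = 7.84
  Case studies 85 × 0.2 = 17
Sum = 82.88
82.88 is ≥ 80 and < 83 → B-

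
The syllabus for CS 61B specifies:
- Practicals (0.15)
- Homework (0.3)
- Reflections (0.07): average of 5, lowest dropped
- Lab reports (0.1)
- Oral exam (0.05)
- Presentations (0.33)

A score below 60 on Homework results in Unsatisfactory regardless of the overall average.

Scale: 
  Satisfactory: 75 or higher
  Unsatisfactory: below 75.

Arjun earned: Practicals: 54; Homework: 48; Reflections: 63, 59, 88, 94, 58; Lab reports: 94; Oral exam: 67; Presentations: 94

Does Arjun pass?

Unsatisfactory

Reflections: drop 58 → average of remaining 4 = 304/4 = 76
Homework score 48 < 60: minimum not met.
Weighted total:
  Practicals 54 × 0.15 = 8.1
  Homework 48 × 0.3 = 14.4
  Reflections 76 × 0.07 = 5.32
  Lab reports 94 × 0.1 = 9.4
  Oral exam 67 × 0.05 = 3.35
  Presentations 94 × 0.33 = 31.02
Sum = 71.59
Because the Homework minimum was not met, the result is Unsatisfactory.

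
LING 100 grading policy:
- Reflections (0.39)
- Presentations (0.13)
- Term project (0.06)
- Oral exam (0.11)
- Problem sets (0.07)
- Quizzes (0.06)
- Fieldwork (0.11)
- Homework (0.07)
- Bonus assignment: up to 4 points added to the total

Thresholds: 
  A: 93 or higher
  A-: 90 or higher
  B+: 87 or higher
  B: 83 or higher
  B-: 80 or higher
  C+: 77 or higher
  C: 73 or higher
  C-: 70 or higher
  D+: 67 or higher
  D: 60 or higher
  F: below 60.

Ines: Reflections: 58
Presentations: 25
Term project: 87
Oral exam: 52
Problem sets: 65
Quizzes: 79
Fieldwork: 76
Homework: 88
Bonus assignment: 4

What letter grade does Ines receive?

D

Weighted total:
  Reflections 58 × 0.39 = 22.62
  Presentations 25 × 0.13 = 3.25
  Term project 87 × 0.06 = 5.22
  Oral exam 52 × 0.11 = 5.72
  Problem sets 65 × 0.07 = 4.55
  Quizzes 79 × 0.06 = 4.74
  Fieldwork 76 × 0.11 = 8.36
  Homework 88 × 0.07 = 6.16
Sum = 60.62
Bonus assignment: 60.62 + 4 = 64.62
64.62 is ≥ 60 and < 67 → D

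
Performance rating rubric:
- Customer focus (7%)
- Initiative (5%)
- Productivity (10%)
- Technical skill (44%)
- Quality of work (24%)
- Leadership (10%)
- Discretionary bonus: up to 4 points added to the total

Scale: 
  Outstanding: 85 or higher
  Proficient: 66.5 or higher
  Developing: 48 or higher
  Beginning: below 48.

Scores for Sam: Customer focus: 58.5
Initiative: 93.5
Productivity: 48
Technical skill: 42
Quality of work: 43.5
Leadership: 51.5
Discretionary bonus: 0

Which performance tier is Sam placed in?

Weighted total:
  Customer focus 58.5 × 0.07 = 4.095
  Initiative 93.5 × 0.05 = 4.675
  Productivity 48 × 0.1 = 4.8
  Technical skill 42 × 0.44 = 18.48
  Quality of work 43.5 × 0.24 = 10.44
  Leadership 51.5 × 0.1 = 5.15
Sum = 47.64
Discretionary bonus: 47.64 + 0 = 47.64
47.64 < 48 → Beginning

Beginning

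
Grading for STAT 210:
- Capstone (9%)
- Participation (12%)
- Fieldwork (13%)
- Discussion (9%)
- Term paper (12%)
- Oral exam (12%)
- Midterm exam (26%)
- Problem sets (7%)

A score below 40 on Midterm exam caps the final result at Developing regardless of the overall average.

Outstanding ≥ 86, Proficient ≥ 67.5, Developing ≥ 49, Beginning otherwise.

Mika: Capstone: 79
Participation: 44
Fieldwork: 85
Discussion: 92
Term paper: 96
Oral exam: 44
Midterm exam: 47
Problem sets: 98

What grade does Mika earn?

Proficient

Midterm exam score 47 ≥ 40: minimum met.
Weighted total:
  Capstone 79 × 0.09 = 7.11
  Participation 44 × 0.12 = 5.28
  Fieldwork 85 × 0.13 = 11.05
  Discussion 92 × 0.09 = 8.28
  Term paper 96 × 0.12 = 11.52
  Oral exam 44 × 0.12 = 5.28
  Midterm exam 47 × 0.26 = 12.22
  Problem sets 98 × 0.07 = 6.86
Sum = 67.6
67.6 is ≥ 67.5 and < 86 → Proficient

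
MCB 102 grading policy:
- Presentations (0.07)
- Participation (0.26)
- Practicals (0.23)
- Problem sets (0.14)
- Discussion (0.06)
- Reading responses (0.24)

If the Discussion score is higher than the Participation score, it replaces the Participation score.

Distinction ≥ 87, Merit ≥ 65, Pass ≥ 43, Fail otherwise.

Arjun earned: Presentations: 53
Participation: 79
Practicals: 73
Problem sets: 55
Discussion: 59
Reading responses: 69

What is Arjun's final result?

Merit

Discussion (59) ≤ Participation (79), so Participation stays at 79.
Weighted total:
  Presentations 53 × 0.07 = 3.71
  Participation 79 × 0.26 = 20.54
  Practicals 73 × 0.23 = 16.79
  Problem sets 55 × 0.14 = 7.7
  Discussion 59 × 0.06 = 3.54
  Reading responses 69 × 0.24 = 16.56
Sum = 68.84
68.84 is ≥ 65 and < 87 → Merit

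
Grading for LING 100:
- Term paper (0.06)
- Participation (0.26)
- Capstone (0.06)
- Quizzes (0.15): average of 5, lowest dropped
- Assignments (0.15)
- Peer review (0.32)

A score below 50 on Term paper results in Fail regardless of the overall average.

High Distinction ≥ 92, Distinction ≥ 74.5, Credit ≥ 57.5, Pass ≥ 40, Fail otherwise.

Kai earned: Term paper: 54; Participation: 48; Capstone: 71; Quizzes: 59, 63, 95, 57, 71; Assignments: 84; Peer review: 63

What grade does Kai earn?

Credit

Quizzes: drop 57 → average of remaining 4 = 288/4 = 72
Term paper score 54 ≥ 50: minimum met.
Weighted total:
  Term paper 54 × 0.06 = 3.24
  Participation 48 × 0.26 = 12.48
  Capstone 71 × 0.06 = 4.26
  Quizzes 72 × 0.15 = 10.8
  Assignments 84 × 0.15 = 12.6
  Peer review 63 × 0.32 = 20.16
Sum = 63.54
63.54 is ≥ 57.5 and < 74.5 → Credit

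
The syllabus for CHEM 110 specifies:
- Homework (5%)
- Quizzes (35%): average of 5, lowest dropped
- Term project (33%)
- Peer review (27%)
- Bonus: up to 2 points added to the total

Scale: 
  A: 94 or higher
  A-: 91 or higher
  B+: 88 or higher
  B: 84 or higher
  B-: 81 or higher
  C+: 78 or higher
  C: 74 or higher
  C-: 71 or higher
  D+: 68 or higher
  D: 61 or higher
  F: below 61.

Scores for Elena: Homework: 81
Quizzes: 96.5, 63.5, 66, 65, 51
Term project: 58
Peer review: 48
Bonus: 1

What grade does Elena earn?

D

Quizzes: drop 51 → average of remaining 4 = 291/4 = 72.75
Weighted total:
  Homework 81 × 0.05 = 4.05
  Quizzes 72.75 × 0.35 = 25.4625
  Term project 58 × 0.33 = 19.14
  Peer review 48 × 0.27 = 12.96
Sum = 61.6125
Bonus: 61.6125 + 1 = 62.6125
62.6125 is ≥ 61 and < 68 → D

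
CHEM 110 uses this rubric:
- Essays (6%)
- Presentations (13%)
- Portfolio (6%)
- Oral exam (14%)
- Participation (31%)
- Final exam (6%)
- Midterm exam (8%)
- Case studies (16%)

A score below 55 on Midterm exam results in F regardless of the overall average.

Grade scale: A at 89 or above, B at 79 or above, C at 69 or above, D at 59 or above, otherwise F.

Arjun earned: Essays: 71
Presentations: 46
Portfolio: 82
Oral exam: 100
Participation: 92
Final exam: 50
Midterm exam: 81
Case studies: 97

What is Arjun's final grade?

Midterm exam score 81 ≥ 55: minimum met.
Weighted total:
  Essays 71 × 0.06 = 4.26
  Presentations 46 × 0.13 = 5.98
  Portfolio 82 × 0.06 = 4.92
  Oral exam 100 × 0.14 = 14
  Participation 92 × 0.31 = 28.52
  Final exam 50 × 0.06 = 3
  Midterm exam 81 × 0.08 = 6.48
  Case studies 97 × 0.16 = 15.52
Sum = 82.68
82.68 is ≥ 79 and < 89 → B

B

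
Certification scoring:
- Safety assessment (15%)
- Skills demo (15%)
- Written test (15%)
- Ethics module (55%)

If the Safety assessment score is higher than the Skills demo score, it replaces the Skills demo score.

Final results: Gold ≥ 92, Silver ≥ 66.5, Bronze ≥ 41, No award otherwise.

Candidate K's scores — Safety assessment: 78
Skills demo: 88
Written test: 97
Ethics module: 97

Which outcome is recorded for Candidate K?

Gold

Safety assessment (78) ≤ Skills demo (88), so Skills demo stays at 88.
Weighted total:
  Safety assessment 78 × 0.15 = 11.7
  Skills demo 88 × 0.15 = 13.2
  Written test 97 × 0.15 = 14.55
  Ethics module 97 × 0.55 = 53.35
Sum = 92.8
92.8 ≥ 92 → Gold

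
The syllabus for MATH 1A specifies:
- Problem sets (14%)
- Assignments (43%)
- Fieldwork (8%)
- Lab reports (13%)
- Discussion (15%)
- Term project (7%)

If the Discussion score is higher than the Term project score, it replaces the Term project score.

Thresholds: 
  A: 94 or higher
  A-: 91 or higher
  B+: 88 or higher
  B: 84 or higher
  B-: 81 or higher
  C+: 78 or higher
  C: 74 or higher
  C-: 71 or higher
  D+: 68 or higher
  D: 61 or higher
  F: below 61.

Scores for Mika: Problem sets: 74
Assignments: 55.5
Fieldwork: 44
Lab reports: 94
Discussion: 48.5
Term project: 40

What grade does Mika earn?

Discussion (48.5) > Term project (40), so Term project counts as 48.5.
Weighted total:
  Problem sets 74 × 0.14 = 10.36
  Assignments 55.5 × 0.43 = 23.865
  Fieldwork 44 × 0.08 = 3.52
  Lab reports 94 × 0.13 = 12.22
  Discussion 48.5 × 0.15 = 7.275
  Term project 48.5 × 0.07 = 3.395
Sum = 60.635
60.635 < 61 → F

F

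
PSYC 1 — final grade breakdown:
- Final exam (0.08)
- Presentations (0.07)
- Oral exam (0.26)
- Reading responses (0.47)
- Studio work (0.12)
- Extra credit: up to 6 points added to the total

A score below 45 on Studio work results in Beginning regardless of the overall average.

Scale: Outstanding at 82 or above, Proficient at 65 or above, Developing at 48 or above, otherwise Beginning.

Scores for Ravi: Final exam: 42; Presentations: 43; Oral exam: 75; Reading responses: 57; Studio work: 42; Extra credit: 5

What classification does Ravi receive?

Studio work score 42 < 45: minimum not met.
Weighted total:
  Final exam 42 × 0.08 = 3.36
  Presentations 43 × 0.07 = 3.01
  Oral exam 75 × 0.26 = 19.5
  Reading responses 57 × 0.47 = 26.79
  Studio work 42 × 0.12 = 5.04
Sum = 57.7
Extra credit: 57.7 + 5 = 62.7
Because the Studio work minimum was not met, the result is Beginning.

Beginning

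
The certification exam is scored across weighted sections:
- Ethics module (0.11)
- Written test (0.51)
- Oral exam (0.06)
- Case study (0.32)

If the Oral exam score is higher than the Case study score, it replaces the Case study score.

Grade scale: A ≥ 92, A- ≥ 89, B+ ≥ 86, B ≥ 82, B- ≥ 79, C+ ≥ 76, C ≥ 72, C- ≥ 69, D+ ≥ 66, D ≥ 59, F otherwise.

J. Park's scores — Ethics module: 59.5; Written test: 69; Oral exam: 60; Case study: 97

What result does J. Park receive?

C+

Oral exam (60) ≤ Case study (97), so Case study stays at 97.
Weighted total:
  Ethics module 59.5 × 0.11 = 6.545
  Written test 69 × 0.51 = 35.19
  Oral exam 60 × 0.06 = 3.6
  Case study 97 × 0.32 = 31.04
Sum = 76.375
76.375 is ≥ 76 and < 79 → C+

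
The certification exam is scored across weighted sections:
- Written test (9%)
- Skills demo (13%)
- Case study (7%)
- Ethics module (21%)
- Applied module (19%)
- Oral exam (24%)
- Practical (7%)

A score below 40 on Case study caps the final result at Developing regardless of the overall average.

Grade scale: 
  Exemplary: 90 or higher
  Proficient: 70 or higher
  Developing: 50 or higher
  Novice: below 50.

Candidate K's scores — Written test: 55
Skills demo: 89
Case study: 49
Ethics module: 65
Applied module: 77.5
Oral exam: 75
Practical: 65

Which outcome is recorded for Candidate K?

Case study score 49 ≥ 40: minimum met.
Weighted total:
  Written test 55 × 0.09 = 4.95
  Skills demo 89 × 0.13 = 11.57
  Case study 49 × 0.07 = 3.43
  Ethics module 65 × 0.21 = 13.65
  Applied module 77.5 × 0.19 = 14.725
  Oral exam 75 × 0.24 = 18
  Practical 65 × 0.07 = 4.55
Sum = 70.875
70.875 is ≥ 70 and < 90 → Proficient

Proficient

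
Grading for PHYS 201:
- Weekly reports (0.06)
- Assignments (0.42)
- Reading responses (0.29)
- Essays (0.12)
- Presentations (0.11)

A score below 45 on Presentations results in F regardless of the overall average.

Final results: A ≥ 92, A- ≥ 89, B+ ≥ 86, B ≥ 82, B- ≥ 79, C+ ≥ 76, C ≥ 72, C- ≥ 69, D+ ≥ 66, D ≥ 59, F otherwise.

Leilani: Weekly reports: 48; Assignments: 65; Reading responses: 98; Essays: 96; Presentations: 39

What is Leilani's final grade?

Presentations score 39 < 45: minimum not met.
Weighted total:
  Weekly reports 48 × 0.06 = 2.88
  Assignments 65 × 0.42 = 27.3
  Reading responses 98 × 0.29 = 28.42
  Essays 96 × 0.12 = 11.52
  Presentations 39 × 0.11 = 4.29
Sum = 74.41
Because the Presentations minimum was not met, the result is F.

F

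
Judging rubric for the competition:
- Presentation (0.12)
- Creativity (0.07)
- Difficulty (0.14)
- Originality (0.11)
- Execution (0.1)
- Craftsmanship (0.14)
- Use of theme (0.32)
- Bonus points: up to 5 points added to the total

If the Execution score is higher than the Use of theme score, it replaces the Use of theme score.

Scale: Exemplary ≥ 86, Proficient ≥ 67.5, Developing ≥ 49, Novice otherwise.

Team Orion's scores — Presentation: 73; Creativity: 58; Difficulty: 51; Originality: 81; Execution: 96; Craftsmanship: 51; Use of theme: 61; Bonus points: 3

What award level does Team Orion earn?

Proficient

Execution (96) > Use of theme (61), so Use of theme counts as 96.
Weighted total:
  Presentation 73 × 0.12 = 8.76
  Creativity 58 × 0.07 = 4.06
  Difficulty 51 × 0.14 = 7.14
  Originality 81 × 0.11 = 8.91
  Execution 96 × 0.1 = 9.6
  Craftsmanship 51 × 0.14 = 7.14
  Use of theme 96 × 0.32 = 30.72
Sum = 76.33
Bonus points: 76.33 + 3 = 79.33
79.33 is ≥ 67.5 and < 86 → Proficient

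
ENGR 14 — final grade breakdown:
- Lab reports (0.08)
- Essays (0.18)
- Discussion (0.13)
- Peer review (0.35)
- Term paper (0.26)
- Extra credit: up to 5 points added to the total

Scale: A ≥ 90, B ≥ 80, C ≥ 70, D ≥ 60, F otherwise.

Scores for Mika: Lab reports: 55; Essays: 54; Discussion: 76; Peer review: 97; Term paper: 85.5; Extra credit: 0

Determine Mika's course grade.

Weighted total:
  Lab reports 55 × 0.08 = 4.4
  Essays 54 × 0.18 = 9.72
  Discussion 76 × 0.13 = 9.88
  Peer review 97 × 0.35 = 33.95
  Term paper 85.5 × 0.26 = 22.23
Sum = 80.18
Extra credit: 80.18 + 0 = 80.18
80.18 is ≥ 80 and < 90 → B

B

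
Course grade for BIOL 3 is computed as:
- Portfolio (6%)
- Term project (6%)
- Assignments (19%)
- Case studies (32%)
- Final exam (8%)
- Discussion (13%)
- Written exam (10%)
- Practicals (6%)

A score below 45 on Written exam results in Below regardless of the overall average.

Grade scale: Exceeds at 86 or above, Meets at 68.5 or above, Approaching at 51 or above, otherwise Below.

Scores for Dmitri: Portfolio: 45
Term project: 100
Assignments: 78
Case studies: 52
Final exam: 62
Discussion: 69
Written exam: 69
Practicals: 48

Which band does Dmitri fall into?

Written exam score 69 ≥ 45: minimum met.
Weighted total:
  Portfolio 45 × 0.06 = 2.7
  Term project 100 × 0.06 = 6
  Assignments 78 × 0.19 = 14.82
  Case studies 52 × 0.32 = 16.64
  Final exam 62 × 0.08 = 4.96
  Discussion 69 × 0.13 = 8.97
  Written exam 69 × 0.1 = 6.9
  Practicals 48 × 0.06 = 2.88
Sum = 63.87
63.87 is ≥ 51 and < 68.5 → Approaching

Approaching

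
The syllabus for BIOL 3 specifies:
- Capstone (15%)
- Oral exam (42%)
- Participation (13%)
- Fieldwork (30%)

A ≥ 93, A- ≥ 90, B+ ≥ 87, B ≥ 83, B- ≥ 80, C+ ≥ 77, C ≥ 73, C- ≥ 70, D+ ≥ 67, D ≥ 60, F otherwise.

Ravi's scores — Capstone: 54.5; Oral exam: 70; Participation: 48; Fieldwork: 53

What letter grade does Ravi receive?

Weighted total:
  Capstone 54.5 × 0.15 = 8.175
  Oral exam 70 × 0.42 = 29.4
  Participation 48 × 0.13 = 6.24
  Fieldwork 53 × 0.3 = 15.9
Sum = 59.715
59.715 < 60 → F

F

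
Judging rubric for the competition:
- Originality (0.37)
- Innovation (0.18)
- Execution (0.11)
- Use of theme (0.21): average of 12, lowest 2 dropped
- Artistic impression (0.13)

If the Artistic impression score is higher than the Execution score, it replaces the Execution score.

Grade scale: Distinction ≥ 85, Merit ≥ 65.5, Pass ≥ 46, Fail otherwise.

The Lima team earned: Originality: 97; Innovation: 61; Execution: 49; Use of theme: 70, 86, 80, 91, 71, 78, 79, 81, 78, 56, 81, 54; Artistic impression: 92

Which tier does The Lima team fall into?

Use of theme: drop 54, 56 → average of remaining 10 = 795/10 = 79.5
Artistic impression (92) > Execution (49), so Execution counts as 92.
Weighted total:
  Originality 97 × 0.37 = 35.89
  Innovation 61 × 0.18 = 10.98
  Execution 92 × 0.11 = 10.12
  Use of theme 79.5 × 0.21 = 16.695
  Artistic impression 92 × 0.13 = 11.96
Sum = 85.645
85.645 ≥ 85 → Distinction

Distinction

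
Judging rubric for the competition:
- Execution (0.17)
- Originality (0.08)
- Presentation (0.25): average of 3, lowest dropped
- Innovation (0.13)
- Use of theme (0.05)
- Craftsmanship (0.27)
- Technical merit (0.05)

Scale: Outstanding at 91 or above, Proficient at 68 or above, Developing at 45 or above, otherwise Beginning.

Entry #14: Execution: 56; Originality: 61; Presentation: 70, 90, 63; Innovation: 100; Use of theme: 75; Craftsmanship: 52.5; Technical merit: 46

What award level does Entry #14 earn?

Developing

Presentation: drop 63 → average of remaining 2 = 160/2 = 80
Weighted total:
  Execution 56 × 0.17 = 9.52
  Originality 61 × 0.08 = 4.88
  Presentation 80 × 0.25 = 20
  Innovation 100 × 0.13 = 13
  Use of theme 75 × 0.05 = 3.75
  Craftsmanship 52.5 × 0.27 = 14.175
  Technical merit 46 × 0.05 = 2.3
Sum = 67.625
67.625 is ≥ 45 and < 68 → Developing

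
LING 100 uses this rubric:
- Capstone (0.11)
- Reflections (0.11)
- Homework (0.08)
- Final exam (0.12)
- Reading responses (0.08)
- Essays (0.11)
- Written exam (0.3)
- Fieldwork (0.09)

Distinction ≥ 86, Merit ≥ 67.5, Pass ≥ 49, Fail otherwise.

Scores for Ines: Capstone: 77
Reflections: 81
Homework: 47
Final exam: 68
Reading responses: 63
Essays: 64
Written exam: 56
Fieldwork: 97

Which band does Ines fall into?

Weighted total:
  Capstone 77 × 0.11 = 8.47
  Reflections 81 × 0.11 = 8.91
  Homework 47 × 0.08 = 3.76
  Final exam 68 × 0.12 = 8.16
  Reading responses 63 × 0.08 = 5.04
  Essays 64 × 0.11 = 7.04
  Written exam 56 × 0.3 = 16.8
  Fieldwork 97 × 0.09 = 8.73
Sum = 66.91
66.91 is ≥ 49 and < 67.5 → Pass

Pass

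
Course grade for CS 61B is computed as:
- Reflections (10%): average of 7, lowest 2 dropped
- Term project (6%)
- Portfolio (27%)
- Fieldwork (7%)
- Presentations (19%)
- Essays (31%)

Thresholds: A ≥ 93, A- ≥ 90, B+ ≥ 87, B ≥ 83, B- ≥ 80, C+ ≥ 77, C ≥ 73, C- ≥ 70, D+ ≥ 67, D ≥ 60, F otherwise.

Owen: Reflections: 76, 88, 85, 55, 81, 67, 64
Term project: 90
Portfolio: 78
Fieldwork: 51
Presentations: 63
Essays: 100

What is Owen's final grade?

Reflections: drop 55, 64 → average of remaining 5 = 397/5 = 79.4
Weighted total:
  Reflections 79.4 × 0.1 = 7.94
  Term project 90 × 0.06 = 5.4
  Portfolio 78 × 0.27 = 21.06
  Fieldwork 51 × 0.07 = 3.57
  Presentations 63 × 0.19 = 11.97
  Essays 100 × 0.31 = 31
Sum = 80.94
80.94 is ≥ 80 and < 83 → B-

B-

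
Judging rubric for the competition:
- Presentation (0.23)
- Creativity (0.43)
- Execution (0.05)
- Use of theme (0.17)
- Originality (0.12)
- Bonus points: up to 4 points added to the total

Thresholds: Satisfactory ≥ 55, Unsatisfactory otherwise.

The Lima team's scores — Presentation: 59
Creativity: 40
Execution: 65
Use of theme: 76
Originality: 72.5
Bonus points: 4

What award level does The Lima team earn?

Satisfactory

Weighted total:
  Presentation 59 × 0.23 = 13.57
  Creativity 40 × 0.43 = 17.2
  Execution 65 × 0.05 = 3.25
  Use of theme 76 × 0.17 = 12.92
  Originality 72.5 × 0.12 = 8.7
Sum = 55.64
Bonus points: 55.64 + 4 = 59.64
59.64 ≥ 55 → Satisfactory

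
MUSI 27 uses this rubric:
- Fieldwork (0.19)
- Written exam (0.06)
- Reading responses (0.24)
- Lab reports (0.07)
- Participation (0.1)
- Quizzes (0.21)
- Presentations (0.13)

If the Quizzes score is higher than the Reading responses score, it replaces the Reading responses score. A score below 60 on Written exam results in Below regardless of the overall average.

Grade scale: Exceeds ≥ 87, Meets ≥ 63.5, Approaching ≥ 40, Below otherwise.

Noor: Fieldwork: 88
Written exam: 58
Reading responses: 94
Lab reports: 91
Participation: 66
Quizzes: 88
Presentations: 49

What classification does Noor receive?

Below

Quizzes (88) ≤ Reading responses (94), so Reading responses stays at 94.
Written exam score 58 < 60: minimum not met.
Weighted total:
  Fieldwork 88 × 0.19 = 16.72
  Written exam 58 × 0.06 = 3.48
  Reading responses 94 × 0.24 = 22.56
  Lab reports 91 × 0.07 = 6.37
  Participation 66 × 0.1 = 6.6
  Quizzes 88 × 0.21 = 18.48
  Presentations 49 × 0.13 = 6.37
Sum = 80.58
Because the Written exam minimum was not met, the result is Below.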